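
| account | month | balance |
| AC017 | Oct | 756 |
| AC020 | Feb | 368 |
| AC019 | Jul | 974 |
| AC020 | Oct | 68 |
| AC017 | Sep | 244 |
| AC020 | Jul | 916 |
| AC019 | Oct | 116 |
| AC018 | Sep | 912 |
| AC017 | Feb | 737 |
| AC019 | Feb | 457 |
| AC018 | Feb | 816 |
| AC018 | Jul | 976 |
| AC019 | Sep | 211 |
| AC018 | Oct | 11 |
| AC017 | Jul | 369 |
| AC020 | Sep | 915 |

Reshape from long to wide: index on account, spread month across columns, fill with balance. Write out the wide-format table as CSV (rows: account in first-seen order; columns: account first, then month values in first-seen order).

Columns: account plus the 4 distinct month values (Oct, Feb, Jul, Sep).
For example, row AC017 column Oct takes balance=756 from the long row (AC017, Oct).

account,Oct,Feb,Jul,Sep
AC017,756,737,369,244
AC020,68,368,916,915
AC019,116,457,974,211
AC018,11,816,976,912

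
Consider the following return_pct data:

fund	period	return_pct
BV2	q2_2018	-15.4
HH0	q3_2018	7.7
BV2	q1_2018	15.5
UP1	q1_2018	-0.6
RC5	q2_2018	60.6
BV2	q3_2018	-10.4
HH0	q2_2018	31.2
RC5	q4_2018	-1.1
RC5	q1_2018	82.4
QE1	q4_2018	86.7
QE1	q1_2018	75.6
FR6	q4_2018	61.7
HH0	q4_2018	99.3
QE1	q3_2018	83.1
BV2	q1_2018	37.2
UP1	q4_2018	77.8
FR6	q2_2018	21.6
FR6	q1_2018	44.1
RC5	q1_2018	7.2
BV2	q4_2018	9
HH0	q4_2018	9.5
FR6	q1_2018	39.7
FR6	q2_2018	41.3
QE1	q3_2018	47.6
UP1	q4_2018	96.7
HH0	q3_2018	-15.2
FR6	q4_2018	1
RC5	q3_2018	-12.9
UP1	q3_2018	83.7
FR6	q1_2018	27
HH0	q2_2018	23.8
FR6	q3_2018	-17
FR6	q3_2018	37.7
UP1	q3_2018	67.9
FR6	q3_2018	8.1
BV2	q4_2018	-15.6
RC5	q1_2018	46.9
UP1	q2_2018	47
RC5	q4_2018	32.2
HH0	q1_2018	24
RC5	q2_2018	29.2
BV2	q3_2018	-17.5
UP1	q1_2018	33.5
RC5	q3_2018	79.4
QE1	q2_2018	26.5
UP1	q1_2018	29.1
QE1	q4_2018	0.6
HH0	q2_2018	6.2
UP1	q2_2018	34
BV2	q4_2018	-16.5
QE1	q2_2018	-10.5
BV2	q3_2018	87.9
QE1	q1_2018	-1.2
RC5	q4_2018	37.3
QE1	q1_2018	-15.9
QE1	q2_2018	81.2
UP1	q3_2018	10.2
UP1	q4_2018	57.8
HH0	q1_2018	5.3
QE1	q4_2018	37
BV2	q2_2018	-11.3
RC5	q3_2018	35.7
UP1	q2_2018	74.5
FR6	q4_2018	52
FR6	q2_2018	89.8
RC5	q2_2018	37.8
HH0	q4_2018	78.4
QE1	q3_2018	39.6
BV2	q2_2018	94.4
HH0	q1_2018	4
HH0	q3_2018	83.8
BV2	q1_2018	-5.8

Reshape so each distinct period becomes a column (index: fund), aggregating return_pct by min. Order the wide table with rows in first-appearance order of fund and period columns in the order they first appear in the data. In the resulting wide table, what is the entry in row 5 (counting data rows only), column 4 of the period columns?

With rows in first-appearance order of fund, row 5 is fund=QE1. period columns in first-appearance order: q2_2018, q3_2018, q1_2018, q4_2018; column 4 is q4_2018.
Long rows with fund=QE1, period=q4_2018: min(86.7, 0.6, 37) = 0.6.

0.6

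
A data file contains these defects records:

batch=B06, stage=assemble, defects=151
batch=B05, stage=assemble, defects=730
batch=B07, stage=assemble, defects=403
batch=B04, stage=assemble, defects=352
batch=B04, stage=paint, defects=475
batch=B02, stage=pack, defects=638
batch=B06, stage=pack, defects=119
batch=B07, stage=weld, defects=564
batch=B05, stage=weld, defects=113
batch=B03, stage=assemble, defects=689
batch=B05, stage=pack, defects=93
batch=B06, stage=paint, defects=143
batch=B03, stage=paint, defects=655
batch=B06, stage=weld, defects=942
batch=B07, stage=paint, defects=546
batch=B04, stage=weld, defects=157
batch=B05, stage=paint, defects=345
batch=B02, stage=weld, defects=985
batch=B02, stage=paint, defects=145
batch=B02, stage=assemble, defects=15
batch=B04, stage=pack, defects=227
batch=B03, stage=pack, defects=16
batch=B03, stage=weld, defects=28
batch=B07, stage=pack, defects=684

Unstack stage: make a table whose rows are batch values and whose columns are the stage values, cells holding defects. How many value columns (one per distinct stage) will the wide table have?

4 distinct stage values: assemble, weld, paint, pack.

4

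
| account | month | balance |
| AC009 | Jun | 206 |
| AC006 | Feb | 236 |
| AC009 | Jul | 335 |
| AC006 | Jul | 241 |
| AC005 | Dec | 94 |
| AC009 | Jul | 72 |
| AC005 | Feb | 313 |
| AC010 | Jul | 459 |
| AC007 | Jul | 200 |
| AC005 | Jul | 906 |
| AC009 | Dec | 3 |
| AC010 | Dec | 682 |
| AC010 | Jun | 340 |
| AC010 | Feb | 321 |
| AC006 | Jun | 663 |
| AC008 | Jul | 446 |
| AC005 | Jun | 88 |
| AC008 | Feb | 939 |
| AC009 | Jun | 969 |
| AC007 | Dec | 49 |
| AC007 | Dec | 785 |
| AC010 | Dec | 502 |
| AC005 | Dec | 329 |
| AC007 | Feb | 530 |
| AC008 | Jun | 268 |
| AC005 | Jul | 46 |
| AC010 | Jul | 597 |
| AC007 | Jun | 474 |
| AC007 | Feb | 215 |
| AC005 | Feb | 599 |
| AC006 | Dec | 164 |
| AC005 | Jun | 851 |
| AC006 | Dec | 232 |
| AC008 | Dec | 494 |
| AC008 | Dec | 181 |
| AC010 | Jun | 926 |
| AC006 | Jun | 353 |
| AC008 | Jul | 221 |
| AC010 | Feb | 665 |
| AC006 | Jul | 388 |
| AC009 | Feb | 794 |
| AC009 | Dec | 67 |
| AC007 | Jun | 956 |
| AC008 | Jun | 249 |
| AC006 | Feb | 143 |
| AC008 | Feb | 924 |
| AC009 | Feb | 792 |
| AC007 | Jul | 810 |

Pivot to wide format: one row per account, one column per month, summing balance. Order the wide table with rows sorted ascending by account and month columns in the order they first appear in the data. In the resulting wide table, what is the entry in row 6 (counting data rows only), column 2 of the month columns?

986

With rows sorted ascending by account, row 6 is account=AC010. month columns in first-appearance order: Jun, Feb, Jul, Dec; column 2 is Feb.
Long rows with account=AC010, month=Feb: 321 + 665 = 986.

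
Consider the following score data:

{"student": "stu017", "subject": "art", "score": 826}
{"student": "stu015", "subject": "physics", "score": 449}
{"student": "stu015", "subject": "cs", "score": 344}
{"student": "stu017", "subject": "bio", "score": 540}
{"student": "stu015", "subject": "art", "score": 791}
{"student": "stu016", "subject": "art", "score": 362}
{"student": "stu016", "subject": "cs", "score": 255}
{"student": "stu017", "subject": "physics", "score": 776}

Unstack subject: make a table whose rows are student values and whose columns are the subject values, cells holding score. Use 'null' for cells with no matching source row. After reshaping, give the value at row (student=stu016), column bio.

null

No long-format row has student=stu016 and subject=bio, so the cell is null.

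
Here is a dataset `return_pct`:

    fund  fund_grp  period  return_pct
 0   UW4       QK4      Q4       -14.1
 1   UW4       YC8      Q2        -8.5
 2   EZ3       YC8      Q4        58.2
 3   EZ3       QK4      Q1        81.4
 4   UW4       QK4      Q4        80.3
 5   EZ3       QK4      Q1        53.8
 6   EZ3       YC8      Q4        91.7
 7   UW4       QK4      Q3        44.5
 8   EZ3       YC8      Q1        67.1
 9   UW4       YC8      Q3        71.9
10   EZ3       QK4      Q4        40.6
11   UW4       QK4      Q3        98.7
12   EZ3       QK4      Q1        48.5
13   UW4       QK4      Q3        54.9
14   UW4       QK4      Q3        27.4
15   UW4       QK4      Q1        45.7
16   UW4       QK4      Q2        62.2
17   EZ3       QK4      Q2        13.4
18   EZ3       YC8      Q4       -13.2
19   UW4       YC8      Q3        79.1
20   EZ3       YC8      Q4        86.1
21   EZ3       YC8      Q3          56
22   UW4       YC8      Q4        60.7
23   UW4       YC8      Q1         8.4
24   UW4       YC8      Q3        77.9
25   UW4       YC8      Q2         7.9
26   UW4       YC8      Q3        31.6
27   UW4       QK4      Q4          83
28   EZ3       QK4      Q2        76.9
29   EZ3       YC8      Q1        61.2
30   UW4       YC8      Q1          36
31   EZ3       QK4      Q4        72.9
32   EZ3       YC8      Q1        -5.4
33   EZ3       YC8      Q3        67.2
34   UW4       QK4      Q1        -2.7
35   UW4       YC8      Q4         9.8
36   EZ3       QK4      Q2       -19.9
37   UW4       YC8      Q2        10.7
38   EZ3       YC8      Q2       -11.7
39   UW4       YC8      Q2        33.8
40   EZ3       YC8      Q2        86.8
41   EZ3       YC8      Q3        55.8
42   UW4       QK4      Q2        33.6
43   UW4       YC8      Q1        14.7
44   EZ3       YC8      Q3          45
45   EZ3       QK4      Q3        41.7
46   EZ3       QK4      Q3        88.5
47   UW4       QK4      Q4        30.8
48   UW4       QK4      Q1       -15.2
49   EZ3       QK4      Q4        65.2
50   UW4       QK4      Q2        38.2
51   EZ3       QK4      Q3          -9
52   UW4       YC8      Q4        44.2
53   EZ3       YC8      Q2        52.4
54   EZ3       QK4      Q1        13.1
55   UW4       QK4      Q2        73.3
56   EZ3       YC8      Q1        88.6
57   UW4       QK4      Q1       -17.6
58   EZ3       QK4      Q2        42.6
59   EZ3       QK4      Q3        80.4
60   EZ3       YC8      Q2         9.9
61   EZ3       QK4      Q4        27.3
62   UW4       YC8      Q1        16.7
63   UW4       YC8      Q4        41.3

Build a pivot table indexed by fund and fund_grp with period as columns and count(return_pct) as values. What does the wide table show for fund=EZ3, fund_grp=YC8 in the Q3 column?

Rows with fund=EZ3, fund_grp=YC8 and period=Q3: return_pct values are 56, 67.2, 55.8, 45.
4 rows match — count = 4.

4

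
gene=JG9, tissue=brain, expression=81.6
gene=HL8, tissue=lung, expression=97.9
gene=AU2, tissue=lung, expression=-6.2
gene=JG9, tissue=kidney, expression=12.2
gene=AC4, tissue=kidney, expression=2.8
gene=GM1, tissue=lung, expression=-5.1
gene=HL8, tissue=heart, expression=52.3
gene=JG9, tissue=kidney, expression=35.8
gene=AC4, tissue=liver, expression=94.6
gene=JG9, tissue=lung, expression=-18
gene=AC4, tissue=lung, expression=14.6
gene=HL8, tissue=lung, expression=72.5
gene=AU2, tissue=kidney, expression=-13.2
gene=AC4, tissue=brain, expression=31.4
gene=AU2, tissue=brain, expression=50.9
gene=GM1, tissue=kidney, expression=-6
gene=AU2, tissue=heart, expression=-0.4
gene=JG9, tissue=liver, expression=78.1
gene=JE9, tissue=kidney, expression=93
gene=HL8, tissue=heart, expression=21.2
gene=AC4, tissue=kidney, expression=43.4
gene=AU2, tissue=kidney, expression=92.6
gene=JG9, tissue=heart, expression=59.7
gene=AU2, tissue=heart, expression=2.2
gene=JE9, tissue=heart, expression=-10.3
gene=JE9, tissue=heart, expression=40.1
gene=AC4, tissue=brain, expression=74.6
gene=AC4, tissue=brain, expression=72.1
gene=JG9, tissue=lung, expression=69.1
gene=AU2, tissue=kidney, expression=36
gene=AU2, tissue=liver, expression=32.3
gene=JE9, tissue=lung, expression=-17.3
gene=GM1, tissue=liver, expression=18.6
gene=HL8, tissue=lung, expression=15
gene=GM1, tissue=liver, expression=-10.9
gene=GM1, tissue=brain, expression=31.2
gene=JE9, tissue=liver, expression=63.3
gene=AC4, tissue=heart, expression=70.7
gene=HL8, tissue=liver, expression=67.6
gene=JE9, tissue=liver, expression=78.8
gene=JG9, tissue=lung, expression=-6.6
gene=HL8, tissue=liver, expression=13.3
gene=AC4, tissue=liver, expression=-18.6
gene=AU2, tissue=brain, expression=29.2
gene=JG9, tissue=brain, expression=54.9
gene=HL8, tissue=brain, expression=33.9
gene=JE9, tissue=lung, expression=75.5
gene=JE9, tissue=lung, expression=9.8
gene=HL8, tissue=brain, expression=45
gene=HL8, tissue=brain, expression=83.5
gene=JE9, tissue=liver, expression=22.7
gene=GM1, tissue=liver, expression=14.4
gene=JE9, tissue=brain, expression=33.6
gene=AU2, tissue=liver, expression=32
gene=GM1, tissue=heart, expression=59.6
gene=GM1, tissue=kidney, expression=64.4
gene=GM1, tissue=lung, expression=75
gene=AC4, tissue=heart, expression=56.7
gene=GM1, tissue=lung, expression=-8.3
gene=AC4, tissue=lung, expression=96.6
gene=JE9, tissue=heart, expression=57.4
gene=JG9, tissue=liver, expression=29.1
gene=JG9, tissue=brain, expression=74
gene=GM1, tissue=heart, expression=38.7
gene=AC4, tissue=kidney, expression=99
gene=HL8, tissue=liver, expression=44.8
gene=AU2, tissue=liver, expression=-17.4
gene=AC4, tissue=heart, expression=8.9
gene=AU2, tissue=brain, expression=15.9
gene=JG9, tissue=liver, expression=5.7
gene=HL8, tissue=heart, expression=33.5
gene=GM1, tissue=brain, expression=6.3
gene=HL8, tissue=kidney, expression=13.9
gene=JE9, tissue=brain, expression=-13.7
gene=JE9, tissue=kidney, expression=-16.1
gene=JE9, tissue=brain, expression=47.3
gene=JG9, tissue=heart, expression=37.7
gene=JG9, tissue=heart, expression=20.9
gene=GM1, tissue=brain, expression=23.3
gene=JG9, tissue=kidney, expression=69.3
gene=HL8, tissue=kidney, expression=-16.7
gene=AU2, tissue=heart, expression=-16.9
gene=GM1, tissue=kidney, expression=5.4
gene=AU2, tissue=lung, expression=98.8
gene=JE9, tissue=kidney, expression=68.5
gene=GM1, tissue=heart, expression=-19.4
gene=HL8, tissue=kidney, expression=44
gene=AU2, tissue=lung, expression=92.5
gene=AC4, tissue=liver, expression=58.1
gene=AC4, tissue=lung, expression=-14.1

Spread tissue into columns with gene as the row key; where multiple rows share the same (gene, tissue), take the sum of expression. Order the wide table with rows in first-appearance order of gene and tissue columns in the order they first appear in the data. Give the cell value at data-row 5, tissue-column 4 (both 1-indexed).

78.9

With rows in first-appearance order of gene, row 5 is gene=GM1. tissue columns in first-appearance order: brain, lung, kidney, heart, liver; column 4 is heart.
Long rows with gene=GM1, tissue=heart: 59.6 + 38.7 + -19.4 = 78.9.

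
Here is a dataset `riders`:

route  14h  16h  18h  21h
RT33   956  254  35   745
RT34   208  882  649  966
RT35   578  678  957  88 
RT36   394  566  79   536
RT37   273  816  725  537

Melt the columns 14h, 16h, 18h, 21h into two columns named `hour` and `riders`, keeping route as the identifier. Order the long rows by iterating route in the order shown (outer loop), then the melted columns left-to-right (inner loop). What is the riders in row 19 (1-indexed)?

20 rows total (5 × 4). Row 19: index ⌊(19-1)/4⌋ = 4 into route → RT37; (19-1) mod 4 = 2 into the melted columns → 18h.
So row 19 is (RT37, 18h, 725); riders = 725.

725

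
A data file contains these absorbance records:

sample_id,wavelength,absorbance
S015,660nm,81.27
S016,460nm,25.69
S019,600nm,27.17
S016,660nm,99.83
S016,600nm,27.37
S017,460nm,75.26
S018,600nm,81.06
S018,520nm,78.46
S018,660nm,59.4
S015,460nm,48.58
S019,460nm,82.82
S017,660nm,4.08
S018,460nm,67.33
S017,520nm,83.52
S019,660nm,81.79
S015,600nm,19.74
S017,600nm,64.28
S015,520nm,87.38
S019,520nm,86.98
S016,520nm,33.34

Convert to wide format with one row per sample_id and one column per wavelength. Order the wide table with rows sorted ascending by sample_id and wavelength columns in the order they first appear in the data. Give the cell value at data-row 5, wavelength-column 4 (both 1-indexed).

86.98

With rows sorted ascending by sample_id, row 5 is sample_id=S019. wavelength columns in first-appearance order: 660nm, 460nm, 600nm, 520nm; column 4 is 520nm.
Long rows with sample_id=S019, wavelength=520nm: absorbance = 86.98.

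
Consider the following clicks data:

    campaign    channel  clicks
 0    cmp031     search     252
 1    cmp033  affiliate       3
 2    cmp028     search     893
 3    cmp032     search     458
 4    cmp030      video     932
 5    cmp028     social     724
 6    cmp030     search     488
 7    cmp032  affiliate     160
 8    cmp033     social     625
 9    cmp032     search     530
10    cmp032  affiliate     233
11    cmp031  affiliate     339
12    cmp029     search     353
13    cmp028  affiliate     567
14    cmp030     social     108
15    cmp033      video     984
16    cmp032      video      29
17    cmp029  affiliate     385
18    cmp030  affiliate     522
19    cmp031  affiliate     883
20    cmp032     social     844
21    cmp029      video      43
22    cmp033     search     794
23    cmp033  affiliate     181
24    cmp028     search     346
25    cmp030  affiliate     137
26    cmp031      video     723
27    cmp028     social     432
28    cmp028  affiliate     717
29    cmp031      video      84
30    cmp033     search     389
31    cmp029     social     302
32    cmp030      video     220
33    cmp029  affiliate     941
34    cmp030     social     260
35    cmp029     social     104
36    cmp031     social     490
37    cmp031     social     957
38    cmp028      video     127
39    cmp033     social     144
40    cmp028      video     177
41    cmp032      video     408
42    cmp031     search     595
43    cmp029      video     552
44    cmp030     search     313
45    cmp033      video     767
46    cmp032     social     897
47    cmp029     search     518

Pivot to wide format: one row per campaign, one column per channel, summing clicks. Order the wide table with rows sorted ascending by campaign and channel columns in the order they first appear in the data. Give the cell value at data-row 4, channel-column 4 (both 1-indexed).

With rows sorted ascending by campaign, row 4 is campaign=cmp031. channel columns in first-appearance order: search, affiliate, video, social; column 4 is social.
Long rows with campaign=cmp031, channel=social: 490 + 957 = 1447.

1447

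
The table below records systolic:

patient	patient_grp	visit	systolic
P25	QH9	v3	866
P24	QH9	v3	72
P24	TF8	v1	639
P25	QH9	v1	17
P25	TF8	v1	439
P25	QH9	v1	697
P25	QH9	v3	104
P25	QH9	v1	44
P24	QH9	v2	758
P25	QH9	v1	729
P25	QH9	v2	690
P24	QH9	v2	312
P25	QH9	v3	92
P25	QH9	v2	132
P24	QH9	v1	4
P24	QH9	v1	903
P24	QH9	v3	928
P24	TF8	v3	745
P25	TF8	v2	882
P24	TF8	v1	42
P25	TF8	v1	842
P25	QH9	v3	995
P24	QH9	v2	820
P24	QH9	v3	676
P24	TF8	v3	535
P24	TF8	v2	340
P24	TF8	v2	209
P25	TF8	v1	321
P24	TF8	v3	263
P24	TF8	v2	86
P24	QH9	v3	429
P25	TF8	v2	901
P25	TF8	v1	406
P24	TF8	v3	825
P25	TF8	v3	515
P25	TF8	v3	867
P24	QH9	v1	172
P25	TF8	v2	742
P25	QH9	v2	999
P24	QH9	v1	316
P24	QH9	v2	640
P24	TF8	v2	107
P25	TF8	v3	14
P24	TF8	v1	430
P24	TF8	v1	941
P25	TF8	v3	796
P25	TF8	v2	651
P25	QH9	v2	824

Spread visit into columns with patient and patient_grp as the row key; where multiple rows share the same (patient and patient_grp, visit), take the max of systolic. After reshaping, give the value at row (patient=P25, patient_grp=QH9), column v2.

Rows with patient=P25, patient_grp=QH9 and visit=v2: systolic values are 690, 132, 999, 824.
max(690, 132, 999, 824) = 999.

999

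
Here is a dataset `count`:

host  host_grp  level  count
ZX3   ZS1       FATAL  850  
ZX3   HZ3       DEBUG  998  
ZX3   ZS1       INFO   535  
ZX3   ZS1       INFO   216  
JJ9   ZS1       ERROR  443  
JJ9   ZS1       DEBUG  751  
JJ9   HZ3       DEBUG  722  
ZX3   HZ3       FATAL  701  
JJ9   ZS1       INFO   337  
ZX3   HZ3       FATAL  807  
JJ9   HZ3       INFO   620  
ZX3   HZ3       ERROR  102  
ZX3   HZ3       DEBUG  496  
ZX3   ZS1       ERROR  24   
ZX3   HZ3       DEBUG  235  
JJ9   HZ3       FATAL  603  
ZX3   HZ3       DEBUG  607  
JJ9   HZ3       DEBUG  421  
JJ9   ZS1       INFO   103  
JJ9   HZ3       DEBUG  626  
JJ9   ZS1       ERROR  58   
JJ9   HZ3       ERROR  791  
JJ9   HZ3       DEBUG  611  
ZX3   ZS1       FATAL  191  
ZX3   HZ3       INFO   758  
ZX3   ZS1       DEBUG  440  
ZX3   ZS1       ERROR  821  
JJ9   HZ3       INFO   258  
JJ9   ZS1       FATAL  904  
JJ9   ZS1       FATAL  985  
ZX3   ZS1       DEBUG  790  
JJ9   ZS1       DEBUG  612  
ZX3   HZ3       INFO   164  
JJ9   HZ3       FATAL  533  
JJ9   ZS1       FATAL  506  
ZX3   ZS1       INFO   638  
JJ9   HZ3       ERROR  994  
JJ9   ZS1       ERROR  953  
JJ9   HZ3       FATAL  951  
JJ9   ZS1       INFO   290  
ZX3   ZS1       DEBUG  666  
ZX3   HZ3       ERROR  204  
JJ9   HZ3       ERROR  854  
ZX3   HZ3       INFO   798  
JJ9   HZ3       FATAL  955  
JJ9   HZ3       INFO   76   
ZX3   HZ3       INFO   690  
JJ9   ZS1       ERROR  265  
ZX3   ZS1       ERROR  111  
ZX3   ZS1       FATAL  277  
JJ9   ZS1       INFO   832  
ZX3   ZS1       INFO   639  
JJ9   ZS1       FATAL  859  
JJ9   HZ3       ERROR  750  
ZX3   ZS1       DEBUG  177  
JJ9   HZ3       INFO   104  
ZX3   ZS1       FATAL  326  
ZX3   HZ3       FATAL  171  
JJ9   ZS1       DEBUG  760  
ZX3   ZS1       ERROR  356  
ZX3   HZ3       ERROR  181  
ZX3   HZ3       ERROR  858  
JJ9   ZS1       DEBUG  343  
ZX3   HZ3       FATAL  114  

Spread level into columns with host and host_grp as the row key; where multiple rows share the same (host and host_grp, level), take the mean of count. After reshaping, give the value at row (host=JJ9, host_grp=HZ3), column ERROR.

847.25

Rows with host=JJ9, host_grp=HZ3 and level=ERROR: count values are 791, 994, 854, 750.
(791 + 994 + 854 + 750) / 4 = 847.25.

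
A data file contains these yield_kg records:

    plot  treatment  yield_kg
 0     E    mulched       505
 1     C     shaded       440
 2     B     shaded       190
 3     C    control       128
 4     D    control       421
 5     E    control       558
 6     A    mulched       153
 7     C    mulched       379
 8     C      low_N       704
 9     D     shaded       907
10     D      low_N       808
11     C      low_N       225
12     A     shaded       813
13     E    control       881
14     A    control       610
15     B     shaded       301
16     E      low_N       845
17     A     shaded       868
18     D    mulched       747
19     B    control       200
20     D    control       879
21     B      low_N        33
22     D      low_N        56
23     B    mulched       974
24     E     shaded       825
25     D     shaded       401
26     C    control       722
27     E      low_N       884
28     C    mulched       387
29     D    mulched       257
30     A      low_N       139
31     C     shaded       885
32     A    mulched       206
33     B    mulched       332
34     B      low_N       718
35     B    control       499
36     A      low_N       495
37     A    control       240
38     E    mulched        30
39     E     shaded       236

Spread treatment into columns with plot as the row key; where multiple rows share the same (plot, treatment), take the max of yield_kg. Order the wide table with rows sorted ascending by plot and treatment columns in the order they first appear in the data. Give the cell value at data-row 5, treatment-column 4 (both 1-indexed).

With rows sorted ascending by plot, row 5 is plot=E. treatment columns in first-appearance order: mulched, shaded, control, low_N; column 4 is low_N.
Long rows with plot=E, treatment=low_N: max(845, 884) = 884.

884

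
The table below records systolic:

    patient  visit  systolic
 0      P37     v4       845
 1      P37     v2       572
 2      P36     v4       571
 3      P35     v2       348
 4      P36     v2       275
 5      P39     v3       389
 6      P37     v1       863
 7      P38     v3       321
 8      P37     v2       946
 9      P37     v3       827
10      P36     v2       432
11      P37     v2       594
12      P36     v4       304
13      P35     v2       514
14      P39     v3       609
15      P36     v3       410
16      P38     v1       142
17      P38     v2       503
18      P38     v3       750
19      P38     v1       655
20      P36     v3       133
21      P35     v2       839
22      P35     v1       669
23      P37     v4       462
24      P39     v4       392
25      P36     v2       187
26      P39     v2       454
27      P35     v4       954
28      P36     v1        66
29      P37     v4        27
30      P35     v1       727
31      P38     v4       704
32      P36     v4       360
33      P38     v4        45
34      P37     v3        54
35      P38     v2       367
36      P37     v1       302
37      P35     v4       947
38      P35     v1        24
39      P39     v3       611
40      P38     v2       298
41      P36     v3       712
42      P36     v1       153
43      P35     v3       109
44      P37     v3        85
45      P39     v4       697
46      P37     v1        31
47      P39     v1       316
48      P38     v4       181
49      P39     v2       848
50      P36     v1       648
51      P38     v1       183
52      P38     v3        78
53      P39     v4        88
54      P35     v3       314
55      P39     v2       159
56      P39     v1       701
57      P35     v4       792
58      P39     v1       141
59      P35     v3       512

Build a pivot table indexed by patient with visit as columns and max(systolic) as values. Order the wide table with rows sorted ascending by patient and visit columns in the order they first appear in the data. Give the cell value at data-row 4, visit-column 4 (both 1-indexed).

655

With rows sorted ascending by patient, row 4 is patient=P38. visit columns in first-appearance order: v4, v2, v3, v1; column 4 is v1.
Long rows with patient=P38, visit=v1: max(142, 655, 183) = 655.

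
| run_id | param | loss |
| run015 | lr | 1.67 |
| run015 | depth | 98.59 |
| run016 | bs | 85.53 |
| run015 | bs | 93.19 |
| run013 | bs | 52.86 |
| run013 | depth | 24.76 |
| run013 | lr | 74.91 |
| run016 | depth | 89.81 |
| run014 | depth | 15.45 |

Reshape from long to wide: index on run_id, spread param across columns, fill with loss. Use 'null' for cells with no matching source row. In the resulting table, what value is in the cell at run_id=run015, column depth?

98.59

The long row with run_id=run015, param=depth has loss=98.59.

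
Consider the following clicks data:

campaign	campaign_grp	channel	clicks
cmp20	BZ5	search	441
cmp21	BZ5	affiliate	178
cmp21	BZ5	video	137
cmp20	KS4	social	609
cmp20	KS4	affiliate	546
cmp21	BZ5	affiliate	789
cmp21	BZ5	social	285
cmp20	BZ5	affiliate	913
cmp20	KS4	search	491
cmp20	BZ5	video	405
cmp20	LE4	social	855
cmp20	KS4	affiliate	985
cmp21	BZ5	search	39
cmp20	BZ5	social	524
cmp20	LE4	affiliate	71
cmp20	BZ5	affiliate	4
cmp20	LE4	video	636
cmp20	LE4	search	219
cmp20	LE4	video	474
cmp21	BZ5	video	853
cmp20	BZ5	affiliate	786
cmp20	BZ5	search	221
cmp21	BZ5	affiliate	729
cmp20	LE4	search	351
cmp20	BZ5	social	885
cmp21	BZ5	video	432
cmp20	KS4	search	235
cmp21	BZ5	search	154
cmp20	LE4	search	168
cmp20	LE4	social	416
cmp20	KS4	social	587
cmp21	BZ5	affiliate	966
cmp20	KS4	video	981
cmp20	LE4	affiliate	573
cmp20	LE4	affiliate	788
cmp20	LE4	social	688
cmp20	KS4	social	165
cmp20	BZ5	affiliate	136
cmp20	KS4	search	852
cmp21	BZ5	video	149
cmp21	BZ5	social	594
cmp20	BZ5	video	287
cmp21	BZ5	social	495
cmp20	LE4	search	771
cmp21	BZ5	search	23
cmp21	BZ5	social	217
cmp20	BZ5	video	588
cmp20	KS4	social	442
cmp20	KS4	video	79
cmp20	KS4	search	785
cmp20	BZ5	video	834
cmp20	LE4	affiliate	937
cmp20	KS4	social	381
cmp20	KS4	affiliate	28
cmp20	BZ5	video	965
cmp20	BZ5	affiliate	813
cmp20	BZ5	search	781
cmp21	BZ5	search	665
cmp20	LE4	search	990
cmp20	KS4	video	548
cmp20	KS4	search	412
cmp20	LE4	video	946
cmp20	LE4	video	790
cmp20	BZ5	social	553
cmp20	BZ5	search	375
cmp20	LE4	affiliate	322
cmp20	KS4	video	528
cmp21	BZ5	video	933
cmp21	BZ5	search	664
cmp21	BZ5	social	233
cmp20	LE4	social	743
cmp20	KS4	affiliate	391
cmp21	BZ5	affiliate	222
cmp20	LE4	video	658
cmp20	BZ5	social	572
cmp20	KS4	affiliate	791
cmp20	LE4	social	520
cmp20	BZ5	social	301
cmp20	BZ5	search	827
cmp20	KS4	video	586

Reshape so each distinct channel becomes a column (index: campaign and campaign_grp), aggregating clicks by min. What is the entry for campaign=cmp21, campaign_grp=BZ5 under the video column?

Rows with campaign=cmp21, campaign_grp=BZ5 and channel=video: clicks values are 137, 853, 432, 149, 933.
min(137, 853, 432, 149, 933) = 137.

137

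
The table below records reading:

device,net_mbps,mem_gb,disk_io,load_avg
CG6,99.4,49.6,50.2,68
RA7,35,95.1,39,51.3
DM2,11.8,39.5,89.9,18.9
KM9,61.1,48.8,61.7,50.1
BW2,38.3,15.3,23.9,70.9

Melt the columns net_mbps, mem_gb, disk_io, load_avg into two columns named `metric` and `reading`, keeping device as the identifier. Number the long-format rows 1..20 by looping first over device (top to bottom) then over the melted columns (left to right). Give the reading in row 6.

20 rows total (5 × 4). Row 6: index ⌊(6-1)/4⌋ = 1 into device → RA7; (6-1) mod 4 = 1 into the melted columns → mem_gb.
So row 6 is (RA7, mem_gb, 95.1); reading = 95.1.

95.1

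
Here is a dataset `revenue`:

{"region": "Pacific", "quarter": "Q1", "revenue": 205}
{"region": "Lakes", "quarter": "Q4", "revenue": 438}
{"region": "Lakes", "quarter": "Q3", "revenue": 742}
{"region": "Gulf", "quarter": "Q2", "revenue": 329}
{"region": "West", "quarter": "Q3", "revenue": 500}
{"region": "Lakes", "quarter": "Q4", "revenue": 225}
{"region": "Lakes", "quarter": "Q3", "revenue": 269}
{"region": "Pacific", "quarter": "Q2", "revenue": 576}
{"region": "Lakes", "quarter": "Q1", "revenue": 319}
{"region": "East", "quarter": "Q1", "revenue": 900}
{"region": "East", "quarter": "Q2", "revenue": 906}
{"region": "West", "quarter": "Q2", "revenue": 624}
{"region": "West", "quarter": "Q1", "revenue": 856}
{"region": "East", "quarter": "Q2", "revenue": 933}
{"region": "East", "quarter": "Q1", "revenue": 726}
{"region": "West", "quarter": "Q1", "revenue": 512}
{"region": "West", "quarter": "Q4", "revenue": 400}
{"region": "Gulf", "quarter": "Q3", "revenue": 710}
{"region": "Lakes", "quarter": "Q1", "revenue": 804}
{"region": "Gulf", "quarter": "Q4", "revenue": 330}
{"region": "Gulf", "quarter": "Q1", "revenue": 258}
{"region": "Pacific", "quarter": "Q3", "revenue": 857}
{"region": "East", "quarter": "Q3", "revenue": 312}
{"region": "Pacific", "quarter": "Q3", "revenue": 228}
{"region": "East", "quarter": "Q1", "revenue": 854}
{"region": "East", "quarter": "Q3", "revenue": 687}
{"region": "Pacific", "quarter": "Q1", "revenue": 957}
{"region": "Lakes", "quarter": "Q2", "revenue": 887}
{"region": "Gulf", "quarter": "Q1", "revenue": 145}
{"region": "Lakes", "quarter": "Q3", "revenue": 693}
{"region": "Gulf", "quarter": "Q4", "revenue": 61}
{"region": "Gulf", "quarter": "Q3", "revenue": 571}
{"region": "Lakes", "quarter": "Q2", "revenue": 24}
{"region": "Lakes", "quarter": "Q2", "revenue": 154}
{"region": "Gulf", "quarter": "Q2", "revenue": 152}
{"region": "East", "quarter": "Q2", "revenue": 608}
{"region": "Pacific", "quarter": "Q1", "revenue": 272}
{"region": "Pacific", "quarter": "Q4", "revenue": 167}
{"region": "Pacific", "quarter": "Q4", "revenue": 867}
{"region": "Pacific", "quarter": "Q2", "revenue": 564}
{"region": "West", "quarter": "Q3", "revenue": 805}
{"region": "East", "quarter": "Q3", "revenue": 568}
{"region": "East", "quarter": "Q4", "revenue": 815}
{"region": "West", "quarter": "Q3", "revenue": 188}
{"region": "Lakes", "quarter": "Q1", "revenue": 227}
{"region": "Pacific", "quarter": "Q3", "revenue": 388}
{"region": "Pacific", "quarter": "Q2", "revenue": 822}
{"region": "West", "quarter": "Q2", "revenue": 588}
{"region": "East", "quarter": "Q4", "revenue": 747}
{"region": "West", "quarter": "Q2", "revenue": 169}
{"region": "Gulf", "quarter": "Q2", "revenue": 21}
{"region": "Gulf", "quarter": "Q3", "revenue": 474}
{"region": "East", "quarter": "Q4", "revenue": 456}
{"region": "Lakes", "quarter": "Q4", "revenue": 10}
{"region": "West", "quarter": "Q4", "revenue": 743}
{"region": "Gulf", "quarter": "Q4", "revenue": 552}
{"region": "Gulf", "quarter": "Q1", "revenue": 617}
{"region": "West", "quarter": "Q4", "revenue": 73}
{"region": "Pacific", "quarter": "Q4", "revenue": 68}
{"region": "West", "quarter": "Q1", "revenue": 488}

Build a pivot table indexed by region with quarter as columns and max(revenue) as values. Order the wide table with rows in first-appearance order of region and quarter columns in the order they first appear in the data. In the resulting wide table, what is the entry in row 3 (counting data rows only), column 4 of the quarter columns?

329

With rows in first-appearance order of region, row 3 is region=Gulf. quarter columns in first-appearance order: Q1, Q4, Q3, Q2; column 4 is Q2.
Long rows with region=Gulf, quarter=Q2: max(329, 152, 21) = 329.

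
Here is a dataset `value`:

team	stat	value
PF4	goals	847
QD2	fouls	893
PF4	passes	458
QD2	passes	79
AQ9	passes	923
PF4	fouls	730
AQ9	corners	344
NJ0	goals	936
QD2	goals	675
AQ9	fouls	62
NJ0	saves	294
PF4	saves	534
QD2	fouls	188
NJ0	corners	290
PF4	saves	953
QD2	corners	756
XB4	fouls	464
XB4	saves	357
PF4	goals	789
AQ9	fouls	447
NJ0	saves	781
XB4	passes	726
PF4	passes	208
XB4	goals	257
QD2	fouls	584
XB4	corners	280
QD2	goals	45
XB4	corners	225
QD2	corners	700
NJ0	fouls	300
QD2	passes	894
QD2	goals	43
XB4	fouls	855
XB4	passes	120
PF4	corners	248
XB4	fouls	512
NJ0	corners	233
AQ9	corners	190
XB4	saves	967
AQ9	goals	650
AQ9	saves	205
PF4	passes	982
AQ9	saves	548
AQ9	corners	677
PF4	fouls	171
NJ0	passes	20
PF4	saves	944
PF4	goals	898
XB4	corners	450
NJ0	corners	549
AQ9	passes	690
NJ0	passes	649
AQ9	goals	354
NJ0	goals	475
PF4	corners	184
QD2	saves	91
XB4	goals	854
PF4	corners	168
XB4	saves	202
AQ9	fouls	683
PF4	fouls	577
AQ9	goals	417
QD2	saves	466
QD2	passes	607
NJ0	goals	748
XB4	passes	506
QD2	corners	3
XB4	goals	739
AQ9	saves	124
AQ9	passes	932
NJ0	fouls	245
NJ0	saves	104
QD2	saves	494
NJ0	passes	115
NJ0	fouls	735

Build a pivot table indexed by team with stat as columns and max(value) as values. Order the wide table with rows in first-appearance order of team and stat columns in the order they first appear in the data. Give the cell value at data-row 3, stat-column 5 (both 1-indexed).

548

With rows in first-appearance order of team, row 3 is team=AQ9. stat columns in first-appearance order: goals, fouls, passes, corners, saves; column 5 is saves.
Long rows with team=AQ9, stat=saves: max(205, 548, 124) = 548.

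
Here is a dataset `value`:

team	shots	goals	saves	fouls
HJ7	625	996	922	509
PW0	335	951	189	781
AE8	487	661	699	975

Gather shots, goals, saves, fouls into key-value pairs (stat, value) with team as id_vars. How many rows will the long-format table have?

3 team values × 4 melted columns = 12 rows.

12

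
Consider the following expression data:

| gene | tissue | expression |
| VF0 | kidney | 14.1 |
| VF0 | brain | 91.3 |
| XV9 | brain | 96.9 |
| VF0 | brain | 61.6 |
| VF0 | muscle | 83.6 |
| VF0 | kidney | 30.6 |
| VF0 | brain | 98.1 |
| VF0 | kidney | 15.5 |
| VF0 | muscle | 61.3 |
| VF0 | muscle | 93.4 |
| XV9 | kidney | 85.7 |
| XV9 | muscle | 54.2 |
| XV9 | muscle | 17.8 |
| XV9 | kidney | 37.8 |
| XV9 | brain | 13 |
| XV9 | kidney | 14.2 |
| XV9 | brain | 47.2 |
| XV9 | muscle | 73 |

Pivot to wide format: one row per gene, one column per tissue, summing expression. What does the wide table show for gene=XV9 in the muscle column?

Rows with gene=XV9 and tissue=muscle: expression values are 54.2, 17.8, 73.
54.2 + 17.8 + 73 = 145.

145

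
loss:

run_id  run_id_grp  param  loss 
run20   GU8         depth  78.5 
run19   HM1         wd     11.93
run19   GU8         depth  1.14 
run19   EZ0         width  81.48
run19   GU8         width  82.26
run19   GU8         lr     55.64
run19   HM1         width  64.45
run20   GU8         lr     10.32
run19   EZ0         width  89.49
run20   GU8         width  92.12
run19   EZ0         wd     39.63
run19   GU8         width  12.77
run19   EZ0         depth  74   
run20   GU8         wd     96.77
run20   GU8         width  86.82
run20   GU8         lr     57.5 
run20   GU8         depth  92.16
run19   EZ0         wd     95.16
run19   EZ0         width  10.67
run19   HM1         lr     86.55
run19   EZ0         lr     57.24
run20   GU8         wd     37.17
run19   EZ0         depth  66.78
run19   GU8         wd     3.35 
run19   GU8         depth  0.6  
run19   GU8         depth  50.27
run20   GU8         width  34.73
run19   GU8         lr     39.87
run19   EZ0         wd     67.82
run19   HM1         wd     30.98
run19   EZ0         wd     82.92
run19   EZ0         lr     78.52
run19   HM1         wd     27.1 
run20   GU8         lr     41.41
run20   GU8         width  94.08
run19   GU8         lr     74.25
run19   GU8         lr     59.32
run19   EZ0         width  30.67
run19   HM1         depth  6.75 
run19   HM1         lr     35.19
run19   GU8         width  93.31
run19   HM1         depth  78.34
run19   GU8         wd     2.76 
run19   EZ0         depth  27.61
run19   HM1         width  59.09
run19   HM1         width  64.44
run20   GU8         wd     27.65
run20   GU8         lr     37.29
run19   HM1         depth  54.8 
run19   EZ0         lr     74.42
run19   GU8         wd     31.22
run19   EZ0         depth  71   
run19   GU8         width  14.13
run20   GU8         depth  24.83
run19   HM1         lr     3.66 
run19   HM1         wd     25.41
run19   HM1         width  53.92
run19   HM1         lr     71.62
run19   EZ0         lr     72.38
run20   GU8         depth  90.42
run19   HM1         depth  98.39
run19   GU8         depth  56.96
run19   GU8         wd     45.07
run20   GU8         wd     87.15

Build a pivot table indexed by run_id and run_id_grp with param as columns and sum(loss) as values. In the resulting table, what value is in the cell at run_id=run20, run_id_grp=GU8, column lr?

146.52

Rows with run_id=run20, run_id_grp=GU8 and param=lr: loss values are 10.32, 57.5, 41.41, 37.29.
10.32 + 57.5 + 41.41 + 37.29 = 146.52.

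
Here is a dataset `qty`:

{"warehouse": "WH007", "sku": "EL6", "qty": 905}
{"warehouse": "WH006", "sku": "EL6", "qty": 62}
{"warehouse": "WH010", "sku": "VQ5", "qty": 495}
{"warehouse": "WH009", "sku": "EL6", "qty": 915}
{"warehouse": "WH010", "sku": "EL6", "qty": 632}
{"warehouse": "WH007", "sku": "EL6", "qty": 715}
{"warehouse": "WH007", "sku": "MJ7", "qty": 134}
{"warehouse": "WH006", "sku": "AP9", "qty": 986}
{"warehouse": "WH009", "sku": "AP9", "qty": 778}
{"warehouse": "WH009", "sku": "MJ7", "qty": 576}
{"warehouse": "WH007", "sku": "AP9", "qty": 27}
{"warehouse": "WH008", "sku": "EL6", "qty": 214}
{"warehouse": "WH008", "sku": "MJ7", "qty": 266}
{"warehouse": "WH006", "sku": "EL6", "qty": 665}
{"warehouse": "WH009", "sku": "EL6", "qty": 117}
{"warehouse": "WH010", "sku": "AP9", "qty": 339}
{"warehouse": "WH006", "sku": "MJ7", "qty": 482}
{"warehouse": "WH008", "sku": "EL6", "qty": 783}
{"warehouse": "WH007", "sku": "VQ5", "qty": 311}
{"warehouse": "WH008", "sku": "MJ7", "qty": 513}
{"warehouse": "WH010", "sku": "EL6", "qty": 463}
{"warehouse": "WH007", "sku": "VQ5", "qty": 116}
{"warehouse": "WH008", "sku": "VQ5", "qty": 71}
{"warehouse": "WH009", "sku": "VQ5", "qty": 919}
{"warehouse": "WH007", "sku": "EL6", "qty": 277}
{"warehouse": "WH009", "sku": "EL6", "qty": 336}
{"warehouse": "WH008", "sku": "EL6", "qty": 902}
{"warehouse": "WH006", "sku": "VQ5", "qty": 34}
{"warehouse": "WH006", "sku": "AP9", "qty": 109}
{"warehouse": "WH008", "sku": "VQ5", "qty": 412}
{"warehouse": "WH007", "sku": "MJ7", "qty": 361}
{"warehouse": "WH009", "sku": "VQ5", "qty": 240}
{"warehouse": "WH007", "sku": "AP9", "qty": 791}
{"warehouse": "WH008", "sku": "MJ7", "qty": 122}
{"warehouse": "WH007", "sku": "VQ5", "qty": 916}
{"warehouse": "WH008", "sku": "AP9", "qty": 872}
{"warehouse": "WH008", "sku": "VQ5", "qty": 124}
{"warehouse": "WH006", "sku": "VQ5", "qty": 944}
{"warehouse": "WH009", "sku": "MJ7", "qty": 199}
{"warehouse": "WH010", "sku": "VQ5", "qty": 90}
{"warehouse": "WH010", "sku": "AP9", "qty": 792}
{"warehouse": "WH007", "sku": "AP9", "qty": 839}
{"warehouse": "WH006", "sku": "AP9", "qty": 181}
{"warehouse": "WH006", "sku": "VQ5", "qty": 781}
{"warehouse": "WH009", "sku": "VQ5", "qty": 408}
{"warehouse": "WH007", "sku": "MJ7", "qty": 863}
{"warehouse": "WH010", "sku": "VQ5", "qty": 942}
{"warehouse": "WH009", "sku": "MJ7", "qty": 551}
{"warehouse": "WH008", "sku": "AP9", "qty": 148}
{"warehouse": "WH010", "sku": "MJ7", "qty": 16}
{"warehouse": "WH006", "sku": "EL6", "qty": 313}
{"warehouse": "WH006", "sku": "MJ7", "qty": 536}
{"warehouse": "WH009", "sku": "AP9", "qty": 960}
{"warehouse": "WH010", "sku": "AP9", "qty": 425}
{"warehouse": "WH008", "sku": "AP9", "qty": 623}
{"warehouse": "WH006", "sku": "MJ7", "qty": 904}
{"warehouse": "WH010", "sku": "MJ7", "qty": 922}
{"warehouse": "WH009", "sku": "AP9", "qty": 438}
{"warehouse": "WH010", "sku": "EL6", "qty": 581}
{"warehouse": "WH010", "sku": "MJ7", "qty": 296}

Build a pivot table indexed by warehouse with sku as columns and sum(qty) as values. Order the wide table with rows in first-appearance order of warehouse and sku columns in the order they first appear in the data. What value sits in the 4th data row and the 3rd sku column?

1326

With rows in first-appearance order of warehouse, row 4 is warehouse=WH009. sku columns in first-appearance order: EL6, VQ5, MJ7, AP9; column 3 is MJ7.
Long rows with warehouse=WH009, sku=MJ7: 576 + 199 + 551 = 1326.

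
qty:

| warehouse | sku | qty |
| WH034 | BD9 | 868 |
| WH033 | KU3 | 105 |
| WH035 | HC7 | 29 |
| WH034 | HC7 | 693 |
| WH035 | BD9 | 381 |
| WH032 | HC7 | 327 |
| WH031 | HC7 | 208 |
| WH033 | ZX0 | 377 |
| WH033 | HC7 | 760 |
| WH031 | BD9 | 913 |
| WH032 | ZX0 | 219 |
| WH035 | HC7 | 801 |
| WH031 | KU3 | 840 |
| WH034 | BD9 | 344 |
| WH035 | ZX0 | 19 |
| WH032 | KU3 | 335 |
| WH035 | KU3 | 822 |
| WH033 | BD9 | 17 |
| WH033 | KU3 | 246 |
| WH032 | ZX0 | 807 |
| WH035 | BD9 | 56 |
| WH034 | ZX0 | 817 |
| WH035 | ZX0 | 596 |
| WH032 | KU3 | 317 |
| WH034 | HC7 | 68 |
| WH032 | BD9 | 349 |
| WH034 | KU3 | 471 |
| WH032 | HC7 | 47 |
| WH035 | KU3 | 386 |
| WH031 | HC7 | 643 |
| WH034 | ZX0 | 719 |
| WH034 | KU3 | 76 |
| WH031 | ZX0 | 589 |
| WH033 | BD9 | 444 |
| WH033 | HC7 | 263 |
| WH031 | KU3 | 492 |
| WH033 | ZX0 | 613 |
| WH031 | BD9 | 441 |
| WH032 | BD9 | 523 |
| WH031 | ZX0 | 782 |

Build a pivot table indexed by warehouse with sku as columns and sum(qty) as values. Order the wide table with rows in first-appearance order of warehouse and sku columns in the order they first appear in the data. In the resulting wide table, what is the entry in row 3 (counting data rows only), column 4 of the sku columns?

With rows in first-appearance order of warehouse, row 3 is warehouse=WH035. sku columns in first-appearance order: BD9, KU3, HC7, ZX0; column 4 is ZX0.
Long rows with warehouse=WH035, sku=ZX0: 19 + 596 = 615.

615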